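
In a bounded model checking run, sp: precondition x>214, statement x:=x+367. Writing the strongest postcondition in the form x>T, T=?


Formula: sp(P, x:=E) = exists old_x. (x = E[old_x/x]) AND P[old_x/x] (old_x is the value of x before the assignment; eliminate old_x by solving x = E[old_x/x] for old_x)
Step 1: Precondition P: x>214, i.e. old_x > 214
Step 2: Assignment gives x = old_x + 367, so old_x = x - 367
Step 3: Substitute into P: x - 367 > 214
Step 4: Simplify: x > 214+367 = 581

581


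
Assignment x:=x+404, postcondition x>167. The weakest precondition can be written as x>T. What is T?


Formula: wp(x:=E, P) = P[E/x] (substitute E for x in postcondition)
Step 1: Postcondition: x>167
Step 2: Substitute x+404 for x: x+404>167
Step 3: Solve for x: x > 167-404 = -237

-237


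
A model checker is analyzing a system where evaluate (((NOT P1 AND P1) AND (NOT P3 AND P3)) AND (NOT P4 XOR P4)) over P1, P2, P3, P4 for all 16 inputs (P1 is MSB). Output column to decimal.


Formula: (((NOT P1 AND P1) AND (NOT P3 AND P3)) AND (NOT P4 XOR P4)) over P1, P2, P3, P4 (16 rows)
Evaluate each row (bits = P1,P2,P3,P4, MSB first):
  row 0 [0000]: (((NOT 0 AND 0) AND (NOT 0 AND 0)) AND (NOT 0 XOR 0)) -> 0
  row 1 [0001]: (((NOT 0 AND 0) AND (NOT 0 AND 0)) AND (NOT 1 XOR 1)) -> 0
  row 2 [0010]: (((NOT 0 AND 0) AND (NOT 1 AND 1)) AND (NOT 0 XOR 0)) -> 0
  row 3 [0011]: (((NOT 0 AND 0) AND (NOT 1 AND 1)) AND (NOT 1 XOR 1)) -> 0
  row 4 [0100]: (((NOT 0 AND 0) AND (NOT 0 AND 0)) AND (NOT 0 XOR 0)) -> 0
  row 5 [0101]: (((NOT 0 AND 0) AND (NOT 0 AND 0)) AND (NOT 1 XOR 1)) -> 0
  row 6 [0110]: (((NOT 0 AND 0) AND (NOT 1 AND 1)) AND (NOT 0 XOR 0)) -> 0
  row 7 [0111]: (((NOT 0 AND 0) AND (NOT 1 AND 1)) AND (NOT 1 XOR 1)) -> 0
  row 8 [1000]: (((NOT 1 AND 1) AND (NOT 0 AND 0)) AND (NOT 0 XOR 0)) -> 0
  row 9 [1001]: (((NOT 1 AND 1) AND (NOT 0 AND 0)) AND (NOT 1 XOR 1)) -> 0
  row 10 [1010]: (((NOT 1 AND 1) AND (NOT 1 AND 1)) AND (NOT 0 XOR 0)) -> 0
  row 11 [1011]: (((NOT 1 AND 1) AND (NOT 1 AND 1)) AND (NOT 1 XOR 1)) -> 0
  row 12 [1100]: (((NOT 1 AND 1) AND (NOT 0 AND 0)) AND (NOT 0 XOR 0)) -> 0
  row 13 [1101]: (((NOT 1 AND 1) AND (NOT 0 AND 0)) AND (NOT 1 XOR 1)) -> 0
  row 14 [1110]: (((NOT 1 AND 1) AND (NOT 1 AND 1)) AND (NOT 0 XOR 0)) -> 0
  row 15 [1111]: (((NOT 1 AND 1) AND (NOT 1 AND 1)) AND (NOT 1 XOR 1)) -> 0
Full result column, 4 rows per line (P1,P2 fixed per line; P3,P4 runs 00..11 left to right):
  rows 0-3 [P1,P2=00]: 0000  = hex 0
  rows 4-7 [P1,P2=01]: 0000  = hex 0
  rows 8-11 [P1,P2=10]: 0000  = hex 0
  rows 12-15 [P1,P2=11]: 0000  = hex 0
Output column (row 0 .. row 15) = 0000000000000000
Output column grouped in 4s = 0000 0000 0000 0000 = 0x0000
Convert to decimal digit by digit (value = value*16 + digit):
  0 -> 0
  0*16 + 0 = 0
  0*16 + 0 = 0
  0*16 + 0 = 0
Decimal = 0

0


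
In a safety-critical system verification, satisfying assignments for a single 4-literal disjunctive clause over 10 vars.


Step 1: Total=2^10=1024
Step 2: Unsat when all 4 false: 2^6=64
Step 3: Sat=1024-64=960

960


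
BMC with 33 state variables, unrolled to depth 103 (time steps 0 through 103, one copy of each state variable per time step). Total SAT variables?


BMC unrolls to depth k, creating one copy of each state var for steps 0..k.
Step count = 103 + 1 = 104 (steps 0 through 103)
Vars per step = 33
Total = 33 * 104 = 3432

3432


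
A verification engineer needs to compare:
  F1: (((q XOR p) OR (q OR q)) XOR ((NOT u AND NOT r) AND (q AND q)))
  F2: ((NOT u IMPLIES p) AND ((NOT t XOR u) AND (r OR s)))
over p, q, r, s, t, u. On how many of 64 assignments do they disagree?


F1 = (((q XOR p) OR (q OR q)) XOR ((NOT u AND NOT r) AND (q AND q)))
F2 = ((NOT u IMPLIES p) AND ((NOT t XOR u) AND (r OR s)))
Evaluate both on each of 64 rows (bits = p,q,r,s,t,u):
  row 0 [000000]: F1=0 F2=0 -> 0
  row 1 [000001]: F1=0 F2=0 -> 0
  row 2 [000010]: F1=0 F2=0 -> 0
  row 3 [000011]: F1=0 F2=0 -> 0
  row 4 [000100]: F1=0 F2=0 -> 0
  (every remaining row is evaluated the same way; all 64 results are listed next)
Full result column, 8 rows per line (p,q,r fixed per line; s,t,u runs 000..111 left to right):
  rows 0-7 [p,q,r=000]: 00000001  (ones: 1)
  rows 8-15 [p,q,r=001]: 00010001  (ones: 2)
  rows 16-23 [p,q,r=010]: 01010100  (ones: 3)
  rows 24-31 [p,q,r=011]: 11101110  (ones: 6)
  rows 32-39 [p,q,r=100]: 11110110  (ones: 6)
  rows 40-47 [p,q,r=101]: 01100110  (ones: 4)
  rows 48-55 [p,q,r=110]: 01011100  (ones: 4)
  rows 56-63 [p,q,r=111]: 01100110  (ones: 4)
Disagreements = 1+2+3+6+6+4+4+4 = 30

30


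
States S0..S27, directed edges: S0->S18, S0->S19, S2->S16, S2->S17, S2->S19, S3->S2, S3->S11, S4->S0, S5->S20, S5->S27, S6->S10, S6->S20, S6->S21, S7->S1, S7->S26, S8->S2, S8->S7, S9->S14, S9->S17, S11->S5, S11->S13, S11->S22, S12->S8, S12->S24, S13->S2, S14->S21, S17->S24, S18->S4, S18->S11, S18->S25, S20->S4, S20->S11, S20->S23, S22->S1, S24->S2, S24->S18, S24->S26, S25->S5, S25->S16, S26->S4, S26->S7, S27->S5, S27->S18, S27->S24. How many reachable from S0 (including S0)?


BFS from S0:
  layer 0: {S0}
  layer 1: {S18, S19}
  layer 2: {S4, S11, S25}
  layer 3: {S5, S13, S16, S22}
  layer 4: {S1, S2, S20, S27}
  layer 5: {S17, S23, S24}
  layer 6: {S26}
  layer 7: {S7}
Reachable set: {S0, S1, S2, S4, S5, S7, S11, S13, S16, S17, S18, S19, S20, S22, S23, S24, S25, S26, S27}
Count = 19

19


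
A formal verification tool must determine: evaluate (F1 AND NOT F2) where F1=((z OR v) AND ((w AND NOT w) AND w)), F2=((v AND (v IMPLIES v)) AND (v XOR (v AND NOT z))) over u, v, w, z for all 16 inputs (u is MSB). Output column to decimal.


F1 = ((z OR v) AND ((w AND NOT w) AND w))
F2 = ((v AND (v IMPLIES v)) AND (v XOR (v AND NOT z)))
Counterexample to F1=>F2 is where F1=1 and F2=0.
Evaluate each row (bits = u,v,w,z, MSB first):
  row 0 [0000]: F1=0 F2=0 -> F1&~F2 -> 0
  row 1 [0001]: F1=0 F2=0 -> F1&~F2 -> 0
  row 2 [0010]: F1=0 F2=0 -> F1&~F2 -> 0
  row 3 [0011]: F1=0 F2=0 -> F1&~F2 -> 0
  row 4 [0100]: F1=0 F2=0 -> F1&~F2 -> 0
  row 5 [0101]: F1=0 F2=1 -> F1&~F2 -> 0
  row 6 [0110]: F1=0 F2=0 -> F1&~F2 -> 0
  row 7 [0111]: F1=0 F2=1 -> F1&~F2 -> 0
  row 8 [1000]: F1=0 F2=0 -> F1&~F2 -> 0
  row 9 [1001]: F1=0 F2=0 -> F1&~F2 -> 0
  row 10 [1010]: F1=0 F2=0 -> F1&~F2 -> 0
  row 11 [1011]: F1=0 F2=0 -> F1&~F2 -> 0
  row 12 [1100]: F1=0 F2=0 -> F1&~F2 -> 0
  row 13 [1101]: F1=0 F2=1 -> F1&~F2 -> 0
  row 14 [1110]: F1=0 F2=0 -> F1&~F2 -> 0
  row 15 [1111]: F1=0 F2=1 -> F1&~F2 -> 0
Full result column, 4 rows per line (u,v fixed per line; w,z runs 00..11 left to right):
  rows 0-3 [u,v=00]: 0000  = hex 0
  rows 4-7 [u,v=01]: 0000  = hex 0
  rows 8-11 [u,v=10]: 0000  = hex 0
  rows 12-15 [u,v=11]: 0000  = hex 0
Counterexample vector (row 0 .. row 15) = 0000000000000000
Output column grouped in 4s = 0000 0000 0000 0000 = 0x0000
Convert to decimal digit by digit (value = value*16 + digit):
  0 -> 0
  0*16 + 0 = 0
  0*16 + 0 = 0
  0*16 + 0 = 0
Decimal = 0

0


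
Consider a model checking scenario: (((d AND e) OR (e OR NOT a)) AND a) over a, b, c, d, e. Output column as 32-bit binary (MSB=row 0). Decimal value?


Formula: (((d AND e) OR (e OR NOT a)) AND a) over a, b, c, d, e (32 rows)
Evaluate each row (bits = a,b,c,d,e, MSB first):
  row 0 [00000]: (((0 AND 0) OR (0 OR NOT 0)) AND 0) -> 0
  row 1 [00001]: (((0 AND 1) OR (1 OR NOT 0)) AND 0) -> 0
  row 2 [00010]: (((1 AND 0) OR (0 OR NOT 0)) AND 0) -> 0
  row 3 [00011]: (((1 AND 1) OR (1 OR NOT 0)) AND 0) -> 0
  row 4 [00100]: (((0 AND 0) OR (0 OR NOT 0)) AND 0) -> 0
  row 5 [00101]: (((0 AND 1) OR (1 OR NOT 0)) AND 0) -> 0
  row 6 [00110]: (((1 AND 0) OR (0 OR NOT 0)) AND 0) -> 0
  row 7 [00111]: (((1 AND 1) OR (1 OR NOT 0)) AND 0) -> 0
  row 8 [01000]: (((0 AND 0) OR (0 OR NOT 0)) AND 0) -> 0
  row 9 [01001]: (((0 AND 1) OR (1 OR NOT 0)) AND 0) -> 0
  row 10 [01010]: (((1 AND 0) OR (0 OR NOT 0)) AND 0) -> 0
  row 11 [01011]: (((1 AND 1) OR (1 OR NOT 0)) AND 0) -> 0
  row 12 [01100]: (((0 AND 0) OR (0 OR NOT 0)) AND 0) -> 0
  row 13 [01101]: (((0 AND 1) OR (1 OR NOT 0)) AND 0) -> 0
  row 14 [01110]: (((1 AND 0) OR (0 OR NOT 0)) AND 0) -> 0
  row 15 [01111]: (((1 AND 1) OR (1 OR NOT 0)) AND 0) -> 0
  row 16 [10000]: (((0 AND 0) OR (0 OR NOT 1)) AND 1) -> 0
  row 17 [10001]: (((0 AND 1) OR (1 OR NOT 1)) AND 1) -> 1
  row 18 [10010]: (((1 AND 0) OR (0 OR NOT 1)) AND 1) -> 0
  row 19 [10011]: (((1 AND 1) OR (1 OR NOT 1)) AND 1) -> 1
  row 20 [10100]: (((0 AND 0) OR (0 OR NOT 1)) AND 1) -> 0
  row 21 [10101]: (((0 AND 1) OR (1 OR NOT 1)) AND 1) -> 1
  row 22 [10110]: (((1 AND 0) OR (0 OR NOT 1)) AND 1) -> 0
  row 23 [10111]: (((1 AND 1) OR (1 OR NOT 1)) AND 1) -> 1
  row 24 [11000]: (((0 AND 0) OR (0 OR NOT 1)) AND 1) -> 0
  row 25 [11001]: (((0 AND 1) OR (1 OR NOT 1)) AND 1) -> 1
  row 26 [11010]: (((1 AND 0) OR (0 OR NOT 1)) AND 1) -> 0
  row 27 [11011]: (((1 AND 1) OR (1 OR NOT 1)) AND 1) -> 1
  row 28 [11100]: (((0 AND 0) OR (0 OR NOT 1)) AND 1) -> 0
  row 29 [11101]: (((0 AND 1) OR (1 OR NOT 1)) AND 1) -> 1
  row 30 [11110]: (((1 AND 0) OR (0 OR NOT 1)) AND 1) -> 0
  row 31 [11111]: (((1 AND 1) OR (1 OR NOT 1)) AND 1) -> 1
Full result column, 4 rows per line (a,b,c fixed per line; d,e runs 00..11 left to right):
  rows 0-3 [a,b,c=000]: 0000  = hex 0
  rows 4-7 [a,b,c=001]: 0000  = hex 0
  rows 8-11 [a,b,c=010]: 0000  = hex 0
  rows 12-15 [a,b,c=011]: 0000  = hex 0
  rows 16-19 [a,b,c=100]: 0101  = hex 5
  rows 20-23 [a,b,c=101]: 0101  = hex 5
  rows 24-27 [a,b,c=110]: 0101  = hex 5
  rows 28-31 [a,b,c=111]: 0101  = hex 5
Output column (row 0 .. row 31) = 00000000000000000101010101010101
Output column grouped in 4s = 0000 0000 0000 0000 0101 0101 0101 0101 = 0x00005555
Convert to decimal digit by digit (value = value*16 + digit):
  0 -> 0
  0*16 + 0 = 0
  0*16 + 0 = 0
  0*16 + 0 = 0
  0*16 + 5 = 5
  5*16 + 5 = 85
  85*16 + 5 = 1365
  1365*16 + 5 = 21845
Decimal = 21845

21845


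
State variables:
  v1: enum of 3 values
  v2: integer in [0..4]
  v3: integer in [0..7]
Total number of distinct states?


State space = product of domain sizes of all variables.
Domain sizes:
  v1 (enum of 3 values): 3
  v2 (integer in [0..4]): 5
  v3 (integer in [0..7]): 8
Product = 3 * 5 * 8 = 120

120


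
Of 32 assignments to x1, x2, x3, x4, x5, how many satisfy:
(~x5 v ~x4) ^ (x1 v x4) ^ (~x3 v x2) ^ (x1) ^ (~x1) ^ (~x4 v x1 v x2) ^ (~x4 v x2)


CNF with 7 clauses over 5 vars (32 assignments).
An assignment satisfies CNF iff every clause has >=1 true literal.
Check each row (bits = x1,x2,x3,x4,x5; clause T/F shown):
  row 0 [00000]: clauses=TFTFTTT -> 0
  row 1 [00001]: clauses=TFTFTTT -> 0
  row 2 [00010]: clauses=TTTFTFF -> 0
  row 3 [00011]: clauses=FTTFTFF -> 0
  row 4 [00100]: clauses=TFFFTTT -> 0
  row 5 [00101]: clauses=TFFFTTT -> 0
  row 6 [00110]: clauses=TTFFTFF -> 0
  row 7 [00111]: clauses=FTFFTFF -> 0
  row 8 [01000]: clauses=TFTFTTT -> 0
  row 9 [01001]: clauses=TFTFTTT -> 0
  row 10 [01010]: clauses=TTTFTTT -> 0
  row 11 [01011]: clauses=FTTFTTT -> 0
  row 12 [01100]: clauses=TFTFTTT -> 0
  row 13 [01101]: clauses=TFTFTTT -> 0
  row 14 [01110]: clauses=TTTFTTT -> 0
  row 15 [01111]: clauses=FTTFTTT -> 0
  row 16 [10000]: clauses=TTTTFTT -> 0
  row 17 [10001]: clauses=TTTTFTT -> 0
  row 18 [10010]: clauses=TTTTFTF -> 0
  row 19 [10011]: clauses=FTTTFTF -> 0
  row 20 [10100]: clauses=TTFTFTT -> 0
  row 21 [10101]: clauses=TTFTFTT -> 0
  row 22 [10110]: clauses=TTFTFTF -> 0
  row 23 [10111]: clauses=FTFTFTF -> 0
  row 24 [11000]: clauses=TTTTFTT -> 0
  row 25 [11001]: clauses=TTTTFTT -> 0
  row 26 [11010]: clauses=TTTTFTT -> 0
  row 27 [11011]: clauses=FTTTFTT -> 0
  row 28 [11100]: clauses=TTTTFTT -> 0
  row 29 [11101]: clauses=TTTTFTT -> 0
  row 30 [11110]: clauses=TTTTFTT -> 0
  row 31 [11111]: clauses=FTTTFTT -> 0
Full result column, 8 rows per line (x1,x2 fixed per line; x3,x4,x5 runs 000..111 left to right):
  rows 0-7 [x1,x2=00]: 00000000  (ones: 0)
  rows 8-15 [x1,x2=01]: 00000000  (ones: 0)
  rows 16-23 [x1,x2=10]: 00000000  (ones: 0)
  rows 24-31 [x1,x2=11]: 00000000  (ones: 0)
Satisfying assignments = 0+0+0+0 = 0

0


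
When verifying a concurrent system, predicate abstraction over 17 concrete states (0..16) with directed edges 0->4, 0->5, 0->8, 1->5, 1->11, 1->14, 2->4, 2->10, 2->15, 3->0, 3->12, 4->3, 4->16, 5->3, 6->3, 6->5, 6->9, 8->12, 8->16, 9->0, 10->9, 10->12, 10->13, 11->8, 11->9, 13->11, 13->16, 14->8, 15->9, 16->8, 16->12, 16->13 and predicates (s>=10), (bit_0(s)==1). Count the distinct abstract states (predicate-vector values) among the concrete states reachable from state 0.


BFS from 0:
Concrete reachable: {0, 3, 4, 5, 8, 9, 11, 12, 13, 16}
Abstract via predicates (s>=10), (bit_0(s)==1):
  (0,0) <- {0, 4, 8}
  (0,1) <- {3, 5, 9}
  (1,0) <- {12, 16}
  (1,1) <- {11, 13}
Distinct abstract states = 4

4


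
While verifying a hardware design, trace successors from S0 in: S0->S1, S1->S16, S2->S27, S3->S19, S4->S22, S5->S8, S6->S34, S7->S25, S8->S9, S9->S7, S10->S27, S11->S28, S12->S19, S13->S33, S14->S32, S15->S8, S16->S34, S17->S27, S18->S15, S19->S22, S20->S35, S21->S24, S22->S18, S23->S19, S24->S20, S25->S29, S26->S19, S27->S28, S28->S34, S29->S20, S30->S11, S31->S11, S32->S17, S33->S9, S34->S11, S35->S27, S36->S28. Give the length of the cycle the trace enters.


Trace from S0 until a state repeats:
  S0 -> S1 -> S16 -> S34 -> S11 -> S28 -> S34
S34 first seen at step 3, revisited at step 6.
Cycle length = 6 - 3 = 3

3


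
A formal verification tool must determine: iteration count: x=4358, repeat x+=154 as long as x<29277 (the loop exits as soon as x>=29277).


Step 1: x goes from 4358 toward 29277 by 154; the body runs while x<29277, so iterations = ceil((bound-start)/step)
Step 2: Distance=24919
Step 3: ceil(24919/154)=162

162


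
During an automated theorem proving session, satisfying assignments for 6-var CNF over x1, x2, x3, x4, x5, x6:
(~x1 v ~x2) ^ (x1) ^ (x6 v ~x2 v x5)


CNF with 3 clauses over 6 vars (64 assignments).
An assignment satisfies CNF iff every clause has >=1 true literal.
Check each row (bits = x1,x2,x3,x4,x5,x6; clause T/F shown):
  row 0 [000000]: clauses=TFT -> 0
  row 1 [000001]: clauses=TFT -> 0
  row 2 [000010]: clauses=TFT -> 0
  row 3 [000011]: clauses=TFT -> 0
  row 4 [000100]: clauses=TFT -> 0
  (every remaining row is evaluated the same way; all 64 results are listed next)
Full result column, 8 rows per line (x1,x2,x3 fixed per line; x4,x5,x6 runs 000..111 left to right):
  rows 0-7 [x1,x2,x3=000]: 00000000  (ones: 0)
  rows 8-15 [x1,x2,x3=001]: 00000000  (ones: 0)
  rows 16-23 [x1,x2,x3=010]: 00000000  (ones: 0)
  rows 24-31 [x1,x2,x3=011]: 00000000  (ones: 0)
  rows 32-39 [x1,x2,x3=100]: 11111111  (ones: 8)
  rows 40-47 [x1,x2,x3=101]: 11111111  (ones: 8)
  rows 48-55 [x1,x2,x3=110]: 00000000  (ones: 0)
  rows 56-63 [x1,x2,x3=111]: 00000000  (ones: 0)
Satisfying assignments = 0+0+0+0+8+8+0+0 = 16

16


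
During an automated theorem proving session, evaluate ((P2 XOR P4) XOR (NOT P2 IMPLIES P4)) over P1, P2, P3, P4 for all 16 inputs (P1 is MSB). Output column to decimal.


Formula: ((P2 XOR P4) XOR (NOT P2 IMPLIES P4)) over P1, P2, P3, P4 (16 rows)
Evaluate each row (bits = P1,P2,P3,P4, MSB first):
  row 0 [0000]: ((0 XOR 0) XOR (NOT 0 IMPLIES 0)) -> 0
  row 1 [0001]: ((0 XOR 1) XOR (NOT 0 IMPLIES 1)) -> 0
  row 2 [0010]: ((0 XOR 0) XOR (NOT 0 IMPLIES 0)) -> 0
  row 3 [0011]: ((0 XOR 1) XOR (NOT 0 IMPLIES 1)) -> 0
  row 4 [0100]: ((1 XOR 0) XOR (NOT 1 IMPLIES 0)) -> 0
  row 5 [0101]: ((1 XOR 1) XOR (NOT 1 IMPLIES 1)) -> 1
  row 6 [0110]: ((1 XOR 0) XOR (NOT 1 IMPLIES 0)) -> 0
  row 7 [0111]: ((1 XOR 1) XOR (NOT 1 IMPLIES 1)) -> 1
  row 8 [1000]: ((0 XOR 0) XOR (NOT 0 IMPLIES 0)) -> 0
  row 9 [1001]: ((0 XOR 1) XOR (NOT 0 IMPLIES 1)) -> 0
  row 10 [1010]: ((0 XOR 0) XOR (NOT 0 IMPLIES 0)) -> 0
  row 11 [1011]: ((0 XOR 1) XOR (NOT 0 IMPLIES 1)) -> 0
  row 12 [1100]: ((1 XOR 0) XOR (NOT 1 IMPLIES 0)) -> 0
  row 13 [1101]: ((1 XOR 1) XOR (NOT 1 IMPLIES 1)) -> 1
  row 14 [1110]: ((1 XOR 0) XOR (NOT 1 IMPLIES 0)) -> 0
  row 15 [1111]: ((1 XOR 1) XOR (NOT 1 IMPLIES 1)) -> 1
Full result column, 4 rows per line (P1,P2 fixed per line; P3,P4 runs 00..11 left to right):
  rows 0-3 [P1,P2=00]: 0000  = hex 0
  rows 4-7 [P1,P2=01]: 0101  = hex 5
  rows 8-11 [P1,P2=10]: 0000  = hex 0
  rows 12-15 [P1,P2=11]: 0101  = hex 5
Output column (row 0 .. row 15) = 0000010100000101
Output column grouped in 4s = 0000 0101 0000 0101 = 0x0505
Convert to decimal digit by digit (value = value*16 + digit):
  0 -> 0
  0*16 + 5 = 5
  5*16 + 0 = 80
  80*16 + 5 = 1285
Decimal = 1285

1285


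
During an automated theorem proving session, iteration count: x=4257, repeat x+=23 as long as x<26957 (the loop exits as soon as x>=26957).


Step 1: x goes from 4257 toward 26957 by 23; the body runs while x<26957, so iterations = ceil((bound-start)/step)
Step 2: Distance=22700
Step 3: ceil(22700/23)=987

987


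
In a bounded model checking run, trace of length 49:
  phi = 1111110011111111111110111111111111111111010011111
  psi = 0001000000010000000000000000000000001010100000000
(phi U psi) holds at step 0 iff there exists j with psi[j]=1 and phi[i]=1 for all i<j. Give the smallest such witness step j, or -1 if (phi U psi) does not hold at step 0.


(phi U psi) at 0: need smallest j with psi[j]=1 and phi[i]=1 for all i in [0,j).
Scan from step 0:
  step 0: phi=1, psi=0 -> continue
  step 1: phi=1, psi=0 -> continue
  step 2: phi=1, psi=0 -> continue
  step 3: psi=1 and phi held for [0,3) -> witness found
Witness step = 3

3


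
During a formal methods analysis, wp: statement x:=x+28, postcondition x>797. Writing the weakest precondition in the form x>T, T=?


Formula: wp(x:=E, P) = P[E/x] (substitute E for x in postcondition)
Step 1: Postcondition: x>797
Step 2: Substitute x+28 for x: x+28>797
Step 3: Solve for x: x > 797-28 = 769

769


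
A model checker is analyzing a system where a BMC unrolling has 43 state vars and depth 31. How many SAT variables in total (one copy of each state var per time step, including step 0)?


BMC unrolls to depth k, creating one copy of each state var for steps 0..k.
Step count = 31 + 1 = 32 (steps 0 through 31)
Vars per step = 43
Total = 43 * 32 = 1376

1376


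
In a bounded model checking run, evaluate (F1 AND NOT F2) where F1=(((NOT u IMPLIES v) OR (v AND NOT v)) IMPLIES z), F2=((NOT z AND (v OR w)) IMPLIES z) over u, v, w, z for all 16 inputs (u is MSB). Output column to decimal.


F1 = (((NOT u IMPLIES v) OR (v AND NOT v)) IMPLIES z)
F2 = ((NOT z AND (v OR w)) IMPLIES z)
Counterexample to F1=>F2 is where F1=1 and F2=0.
Evaluate each row (bits = u,v,w,z, MSB first):
  row 0 [0000]: F1=1 F2=1 -> F1&~F2 -> 0
  row 1 [0001]: F1=1 F2=1 -> F1&~F2 -> 0
  row 2 [0010]: F1=1 F2=0 -> F1&~F2 -> 1
  row 3 [0011]: F1=1 F2=1 -> F1&~F2 -> 0
  row 4 [0100]: F1=0 F2=0 -> F1&~F2 -> 0
  row 5 [0101]: F1=1 F2=1 -> F1&~F2 -> 0
  row 6 [0110]: F1=0 F2=0 -> F1&~F2 -> 0
  row 7 [0111]: F1=1 F2=1 -> F1&~F2 -> 0
  row 8 [1000]: F1=0 F2=1 -> F1&~F2 -> 0
  row 9 [1001]: F1=1 F2=1 -> F1&~F2 -> 0
  row 10 [1010]: F1=0 F2=0 -> F1&~F2 -> 0
  row 11 [1011]: F1=1 F2=1 -> F1&~F2 -> 0
  row 12 [1100]: F1=0 F2=0 -> F1&~F2 -> 0
  row 13 [1101]: F1=1 F2=1 -> F1&~F2 -> 0
  row 14 [1110]: F1=0 F2=0 -> F1&~F2 -> 0
  row 15 [1111]: F1=1 F2=1 -> F1&~F2 -> 0
Full result column, 4 rows per line (u,v fixed per line; w,z runs 00..11 left to right):
  rows 0-3 [u,v=00]: 0010  = hex 2
  rows 4-7 [u,v=01]: 0000  = hex 0
  rows 8-11 [u,v=10]: 0000  = hex 0
  rows 12-15 [u,v=11]: 0000  = hex 0
Counterexample vector (row 0 .. row 15) = 0010000000000000
Output column grouped in 4s = 0010 0000 0000 0000 = 0x2000
Convert to decimal digit by digit (value = value*16 + digit):
  2 -> 2
  2*16 + 0 = 32
  32*16 + 0 = 512
  512*16 + 0 = 8192
Decimal = 8192

8192


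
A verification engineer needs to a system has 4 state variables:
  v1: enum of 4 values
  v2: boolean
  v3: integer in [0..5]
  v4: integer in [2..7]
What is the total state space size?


State space = product of domain sizes of all variables.
Domain sizes:
  v1 (enum of 4 values): 4
  v2 (boolean): 2
  v3 (integer in [0..5]): 6
  v4 (integer in [2..7]): 6
Product = 4 * 2 * 6 * 6 = 288

288


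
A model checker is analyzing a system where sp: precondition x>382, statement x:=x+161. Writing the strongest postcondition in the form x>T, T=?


Formula: sp(P, x:=E) = exists old_x. (x = E[old_x/x]) AND P[old_x/x] (old_x is the value of x before the assignment; eliminate old_x by solving x = E[old_x/x] for old_x)
Step 1: Precondition P: x>382, i.e. old_x > 382
Step 2: Assignment gives x = old_x + 161, so old_x = x - 161
Step 3: Substitute into P: x - 161 > 382
Step 4: Simplify: x > 382+161 = 543

543


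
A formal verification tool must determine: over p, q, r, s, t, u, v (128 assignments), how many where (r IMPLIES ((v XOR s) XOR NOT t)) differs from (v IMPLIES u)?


F1 = (r IMPLIES ((v XOR s) XOR NOT t))
F2 = (v IMPLIES u)
Evaluate both on each of 128 rows (bits = p,q,r,s,t,u,v):
  row 0 [0000000]: F1=1 F2=1 -> 0
  row 1 [0000001]: F1=1 F2=0 (differ) -> 1
  row 2 [0000010]: F1=1 F2=1 -> 0
  row 3 [0000011]: F1=1 F2=1 -> 0
  row 4 [0000100]: F1=1 F2=1 -> 0
  (every remaining row is evaluated the same way; all 128 results are listed next)
Full result column, 8 rows per line (p,q,r,s fixed per line; t,u,v runs 000..111 left to right):
  rows 0-7 [p,q,r,s=0000]: 01000100  (ones: 2)
  rows 8-15 [p,q,r,s=0001]: 01000100  (ones: 2)
  rows 16-23 [p,q,r,s=0010]: 00011110  (ones: 4)
  rows 24-31 [p,q,r,s=0011]: 11100001  (ones: 4)
  rows 32-39 [p,q,r,s=0100]: 01000100  (ones: 2)
  rows 40-47 [p,q,r,s=0101]: 01000100  (ones: 2)
  rows 48-55 [p,q,r,s=0110]: 00011110  (ones: 4)
  rows 56-63 [p,q,r,s=0111]: 11100001  (ones: 4)
  rows 64-71 [p,q,r,s=1000]: 01000100  (ones: 2)
  rows 72-79 [p,q,r,s=1001]: 01000100  (ones: 2)
  rows 80-87 [p,q,r,s=1010]: 00011110  (ones: 4)
  rows 88-95 [p,q,r,s=1011]: 11100001  (ones: 4)
  rows 96-103 [p,q,r,s=1100]: 01000100  (ones: 2)
  rows 104-111 [p,q,r,s=1101]: 01000100  (ones: 2)
  rows 112-119 [p,q,r,s=1110]: 00011110  (ones: 4)
  rows 120-127 [p,q,r,s=1111]: 11100001  (ones: 4)
Disagreements = 2+2+4+4+2+2+4+4+2+2+4+4+2+2+4+4 = 48

48


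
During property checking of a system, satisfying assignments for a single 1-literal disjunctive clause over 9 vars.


Step 1: Total=2^9=512
Step 2: Unsat when all 1 false: 2^8=256
Step 3: Sat=512-256=256

256


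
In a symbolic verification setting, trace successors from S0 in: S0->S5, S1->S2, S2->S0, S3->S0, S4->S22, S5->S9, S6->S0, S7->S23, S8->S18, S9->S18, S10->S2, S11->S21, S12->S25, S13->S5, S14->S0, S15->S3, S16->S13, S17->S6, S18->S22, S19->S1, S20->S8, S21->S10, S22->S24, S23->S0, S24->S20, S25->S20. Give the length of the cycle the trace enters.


Trace from S0 until a state repeats:
  S0 -> S5 -> S9 -> S18 -> S22 -> S24 -> S20 -> S8 -> S18
S18 first seen at step 3, revisited at step 8.
Cycle length = 8 - 3 = 5

5


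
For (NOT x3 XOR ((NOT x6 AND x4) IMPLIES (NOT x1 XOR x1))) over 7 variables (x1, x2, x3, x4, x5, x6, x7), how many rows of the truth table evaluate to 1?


Formula: (NOT x3 XOR ((NOT x6 AND x4) IMPLIES (NOT x1 XOR x1))) over 7 vars (128 rows)
Evaluate each row (x1, x2, x3, x4, x5, x6, x7 as bits, MSB first):
  row 0 [0000000]: (NOT 0 XOR ((NOT 0 AND 0) IMPLIES (NOT 0 XOR 0))) -> 0
  row 1 [0000001]: (NOT 0 XOR ((NOT 0 AND 0) IMPLIES (NOT 0 XOR 0))) -> 0
  row 2 [0000010]: (NOT 0 XOR ((NOT 1 AND 0) IMPLIES (NOT 0 XOR 0))) -> 0
  row 3 [0000011]: (NOT 0 XOR ((NOT 1 AND 0) IMPLIES (NOT 0 XOR 0))) -> 0
  row 4 [0000100]: (NOT 0 XOR ((NOT 0 AND 0) IMPLIES (NOT 0 XOR 0))) -> 0
  (every remaining row is evaluated the same way; all 128 results are listed next)
Full result column, 8 rows per line (x1,x2,x3,x4 fixed per line; x5,x6,x7 runs 000..111 left to right):
  rows 0-7 [x1,x2,x3,x4=0000]: 00000000  (ones: 0)
  rows 8-15 [x1,x2,x3,x4=0001]: 00000000  (ones: 0)
  rows 16-23 [x1,x2,x3,x4=0010]: 11111111  (ones: 8)
  rows 24-31 [x1,x2,x3,x4=0011]: 11111111  (ones: 8)
  rows 32-39 [x1,x2,x3,x4=0100]: 00000000  (ones: 0)
  rows 40-47 [x1,x2,x3,x4=0101]: 00000000  (ones: 0)
  rows 48-55 [x1,x2,x3,x4=0110]: 11111111  (ones: 8)
  rows 56-63 [x1,x2,x3,x4=0111]: 11111111  (ones: 8)
  rows 64-71 [x1,x2,x3,x4=1000]: 00000000  (ones: 0)
  rows 72-79 [x1,x2,x3,x4=1001]: 00000000  (ones: 0)
  rows 80-87 [x1,x2,x3,x4=1010]: 11111111  (ones: 8)
  rows 88-95 [x1,x2,x3,x4=1011]: 11111111  (ones: 8)
  rows 96-103 [x1,x2,x3,x4=1100]: 00000000  (ones: 0)
  rows 104-111 [x1,x2,x3,x4=1101]: 00000000  (ones: 0)
  rows 112-119 [x1,x2,x3,x4=1110]: 11111111  (ones: 8)
  rows 120-127 [x1,x2,x3,x4=1111]: 11111111  (ones: 8)
Count of 1-rows = 0+0+8+8+0+0+8+8+0+0+8+8+0+0+8+8 = 64

64


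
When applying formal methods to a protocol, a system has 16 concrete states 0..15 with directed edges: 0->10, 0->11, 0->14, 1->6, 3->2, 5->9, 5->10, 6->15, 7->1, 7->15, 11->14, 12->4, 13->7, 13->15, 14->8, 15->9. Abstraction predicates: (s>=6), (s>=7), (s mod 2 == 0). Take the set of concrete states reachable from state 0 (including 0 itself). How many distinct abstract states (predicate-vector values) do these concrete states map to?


BFS from 0:
Concrete reachable: {0, 8, 10, 11, 14}
Abstract via predicates (s>=6), (s>=7), (s mod 2 == 0):
  (0,0,1) <- {0}
  (1,1,0) <- {11}
  (1,1,1) <- {8, 10, 14}
Distinct abstract states = 3

3


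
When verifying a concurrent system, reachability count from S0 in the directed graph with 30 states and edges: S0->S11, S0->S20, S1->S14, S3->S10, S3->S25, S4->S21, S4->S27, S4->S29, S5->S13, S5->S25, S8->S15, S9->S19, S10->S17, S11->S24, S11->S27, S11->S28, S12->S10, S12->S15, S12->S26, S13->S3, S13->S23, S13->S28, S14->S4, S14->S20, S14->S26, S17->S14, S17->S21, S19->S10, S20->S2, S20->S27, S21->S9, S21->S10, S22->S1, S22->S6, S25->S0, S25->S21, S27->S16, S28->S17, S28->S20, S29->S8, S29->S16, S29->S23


BFS from S0:
  layer 0: {S0}
  layer 1: {S11, S20}
  layer 2: {S2, S24, S27, S28}
  layer 3: {S16, S17}
  layer 4: {S14, S21}
  layer 5: {S4, S9, S10, S26}
  layer 6: {S19, S29}
  layer 7: {S8, S23}
  layer 8: {S15}
Reachable set: {S0, S2, S4, S8, S9, S10, S11, S14, S15, S16, S17, S19, S20, S21, S23, S24, S26, S27, S28, S29}
Count = 20

20


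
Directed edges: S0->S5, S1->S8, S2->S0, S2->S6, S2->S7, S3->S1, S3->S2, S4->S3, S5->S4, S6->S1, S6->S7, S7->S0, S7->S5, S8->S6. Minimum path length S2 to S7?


BFS layer-by-layer from S2:
  dist 0: {S2}
  dist 1: {S0, S6, S7}
  -> S7 reached at distance 1
Shortest path length = 1

1


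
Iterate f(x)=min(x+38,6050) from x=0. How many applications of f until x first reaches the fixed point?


Step 1: x=0, cap=6050, increment=38
Step 2: x grows by 38 each step until capped at 6050; fixed point is x=6050
Step 3: iterations = ceil(6050/38) = 160

160


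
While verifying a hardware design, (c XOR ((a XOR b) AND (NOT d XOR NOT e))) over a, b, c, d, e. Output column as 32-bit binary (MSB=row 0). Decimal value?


Formula: (c XOR ((a XOR b) AND (NOT d XOR NOT e))) over a, b, c, d, e (32 rows)
Evaluate each row (bits = a,b,c,d,e, MSB first):
  row 0 [00000]: (0 XOR ((0 XOR 0) AND (NOT 0 XOR NOT 0))) -> 0
  row 1 [00001]: (0 XOR ((0 XOR 0) AND (NOT 0 XOR NOT 1))) -> 0
  row 2 [00010]: (0 XOR ((0 XOR 0) AND (NOT 1 XOR NOT 0))) -> 0
  row 3 [00011]: (0 XOR ((0 XOR 0) AND (NOT 1 XOR NOT 1))) -> 0
  row 4 [00100]: (1 XOR ((0 XOR 0) AND (NOT 0 XOR NOT 0))) -> 1
  row 5 [00101]: (1 XOR ((0 XOR 0) AND (NOT 0 XOR NOT 1))) -> 1
  row 6 [00110]: (1 XOR ((0 XOR 0) AND (NOT 1 XOR NOT 0))) -> 1
  row 7 [00111]: (1 XOR ((0 XOR 0) AND (NOT 1 XOR NOT 1))) -> 1
  row 8 [01000]: (0 XOR ((0 XOR 1) AND (NOT 0 XOR NOT 0))) -> 0
  row 9 [01001]: (0 XOR ((0 XOR 1) AND (NOT 0 XOR NOT 1))) -> 1
  row 10 [01010]: (0 XOR ((0 XOR 1) AND (NOT 1 XOR NOT 0))) -> 1
  row 11 [01011]: (0 XOR ((0 XOR 1) AND (NOT 1 XOR NOT 1))) -> 0
  row 12 [01100]: (1 XOR ((0 XOR 1) AND (NOT 0 XOR NOT 0))) -> 1
  row 13 [01101]: (1 XOR ((0 XOR 1) AND (NOT 0 XOR NOT 1))) -> 0
  row 14 [01110]: (1 XOR ((0 XOR 1) AND (NOT 1 XOR NOT 0))) -> 0
  row 15 [01111]: (1 XOR ((0 XOR 1) AND (NOT 1 XOR NOT 1))) -> 1
  row 16 [10000]: (0 XOR ((1 XOR 0) AND (NOT 0 XOR NOT 0))) -> 0
  row 17 [10001]: (0 XOR ((1 XOR 0) AND (NOT 0 XOR NOT 1))) -> 1
  row 18 [10010]: (0 XOR ((1 XOR 0) AND (NOT 1 XOR NOT 0))) -> 1
  row 19 [10011]: (0 XOR ((1 XOR 0) AND (NOT 1 XOR NOT 1))) -> 0
  row 20 [10100]: (1 XOR ((1 XOR 0) AND (NOT 0 XOR NOT 0))) -> 1
  row 21 [10101]: (1 XOR ((1 XOR 0) AND (NOT 0 XOR NOT 1))) -> 0
  row 22 [10110]: (1 XOR ((1 XOR 0) AND (NOT 1 XOR NOT 0))) -> 0
  row 23 [10111]: (1 XOR ((1 XOR 0) AND (NOT 1 XOR NOT 1))) -> 1
  row 24 [11000]: (0 XOR ((1 XOR 1) AND (NOT 0 XOR NOT 0))) -> 0
  row 25 [11001]: (0 XOR ((1 XOR 1) AND (NOT 0 XOR NOT 1))) -> 0
  row 26 [11010]: (0 XOR ((1 XOR 1) AND (NOT 1 XOR NOT 0))) -> 0
  row 27 [11011]: (0 XOR ((1 XOR 1) AND (NOT 1 XOR NOT 1))) -> 0
  row 28 [11100]: (1 XOR ((1 XOR 1) AND (NOT 0 XOR NOT 0))) -> 1
  row 29 [11101]: (1 XOR ((1 XOR 1) AND (NOT 0 XOR NOT 1))) -> 1
  row 30 [11110]: (1 XOR ((1 XOR 1) AND (NOT 1 XOR NOT 0))) -> 1
  row 31 [11111]: (1 XOR ((1 XOR 1) AND (NOT 1 XOR NOT 1))) -> 1
Full result column, 4 rows per line (a,b,c fixed per line; d,e runs 00..11 left to right):
  rows 0-3 [a,b,c=000]: 0000  = hex 0
  rows 4-7 [a,b,c=001]: 1111  = hex F
  rows 8-11 [a,b,c=010]: 0110  = hex 6
  rows 12-15 [a,b,c=011]: 1001  = hex 9
  rows 16-19 [a,b,c=100]: 0110  = hex 6
  rows 20-23 [a,b,c=101]: 1001  = hex 9
  rows 24-27 [a,b,c=110]: 0000  = hex 0
  rows 28-31 [a,b,c=111]: 1111  = hex F
Output column (row 0 .. row 31) = 00001111011010010110100100001111
Output column grouped in 4s = 0000 1111 0110 1001 0110 1001 0000 1111 = 0x0F69690F
Convert to decimal digit by digit (value = value*16 + digit):
  0 -> 0
  0*16 + 15 (F) = 15
  15*16 + 6 = 246
  246*16 + 9 = 3945
  3945*16 + 6 = 63126
  63126*16 + 9 = 1010025
  1010025*16 + 0 = 16160400
  16160400*16 + 15 (F) = 258566415
Decimal = 258566415

258566415


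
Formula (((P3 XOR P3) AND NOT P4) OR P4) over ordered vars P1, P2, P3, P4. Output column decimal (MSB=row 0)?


Formula: (((P3 XOR P3) AND NOT P4) OR P4) over P1, P2, P3, P4 (16 rows)
Evaluate each row (bits = P1,P2,P3,P4, MSB first):
  row 0 [0000]: (((0 XOR 0) AND NOT 0) OR 0) -> 0
  row 1 [0001]: (((0 XOR 0) AND NOT 1) OR 1) -> 1
  row 2 [0010]: (((1 XOR 1) AND NOT 0) OR 0) -> 0
  row 3 [0011]: (((1 XOR 1) AND NOT 1) OR 1) -> 1
  row 4 [0100]: (((0 XOR 0) AND NOT 0) OR 0) -> 0
  row 5 [0101]: (((0 XOR 0) AND NOT 1) OR 1) -> 1
  row 6 [0110]: (((1 XOR 1) AND NOT 0) OR 0) -> 0
  row 7 [0111]: (((1 XOR 1) AND NOT 1) OR 1) -> 1
  row 8 [1000]: (((0 XOR 0) AND NOT 0) OR 0) -> 0
  row 9 [1001]: (((0 XOR 0) AND NOT 1) OR 1) -> 1
  row 10 [1010]: (((1 XOR 1) AND NOT 0) OR 0) -> 0
  row 11 [1011]: (((1 XOR 1) AND NOT 1) OR 1) -> 1
  row 12 [1100]: (((0 XOR 0) AND NOT 0) OR 0) -> 0
  row 13 [1101]: (((0 XOR 0) AND NOT 1) OR 1) -> 1
  row 14 [1110]: (((1 XOR 1) AND NOT 0) OR 0) -> 0
  row 15 [1111]: (((1 XOR 1) AND NOT 1) OR 1) -> 1
Full result column, 4 rows per line (P1,P2 fixed per line; P3,P4 runs 00..11 left to right):
  rows 0-3 [P1,P2=00]: 0101  = hex 5
  rows 4-7 [P1,P2=01]: 0101  = hex 5
  rows 8-11 [P1,P2=10]: 0101  = hex 5
  rows 12-15 [P1,P2=11]: 0101  = hex 5
Output column (row 0 .. row 15) = 0101010101010101
Output column grouped in 4s = 0101 0101 0101 0101 = 0x5555
Convert to decimal digit by digit (value = value*16 + digit):
  5 -> 5
  5*16 + 5 = 85
  85*16 + 5 = 1365
  1365*16 + 5 = 21845
Decimal = 21845

21845


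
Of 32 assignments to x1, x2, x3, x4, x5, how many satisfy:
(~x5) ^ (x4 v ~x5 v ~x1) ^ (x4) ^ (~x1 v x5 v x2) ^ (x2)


CNF with 5 clauses over 5 vars (32 assignments).
An assignment satisfies CNF iff every clause has >=1 true literal.
Check each row (bits = x1,x2,x3,x4,x5; clause T/F shown):
  row 0 [00000]: clauses=TTFTF -> 0
  row 1 [00001]: clauses=FTFTF -> 0
  row 2 [00010]: clauses=TTTTF -> 0
  row 3 [00011]: clauses=FTTTF -> 0
  row 4 [00100]: clauses=TTFTF -> 0
  row 5 [00101]: clauses=FTFTF -> 0
  row 6 [00110]: clauses=TTTTF -> 0
  row 7 [00111]: clauses=FTTTF -> 0
  row 8 [01000]: clauses=TTFTT -> 0
  row 9 [01001]: clauses=FTFTT -> 0
  row 10 [01010]: clauses=TTTTT -> 1
  row 11 [01011]: clauses=FTTTT -> 0
  row 12 [01100]: clauses=TTFTT -> 0
  row 13 [01101]: clauses=FTFTT -> 0
  row 14 [01110]: clauses=TTTTT -> 1
  row 15 [01111]: clauses=FTTTT -> 0
  row 16 [10000]: clauses=TTFFF -> 0
  row 17 [10001]: clauses=FFFTF -> 0
  row 18 [10010]: clauses=TTTFF -> 0
  row 19 [10011]: clauses=FTTTF -> 0
  row 20 [10100]: clauses=TTFFF -> 0
  row 21 [10101]: clauses=FFFTF -> 0
  row 22 [10110]: clauses=TTTFF -> 0
  row 23 [10111]: clauses=FTTTF -> 0
  row 24 [11000]: clauses=TTFTT -> 0
  row 25 [11001]: clauses=FFFTT -> 0
  row 26 [11010]: clauses=TTTTT -> 1
  row 27 [11011]: clauses=FTTTT -> 0
  row 28 [11100]: clauses=TTFTT -> 0
  row 29 [11101]: clauses=FFFTT -> 0
  row 30 [11110]: clauses=TTTTT -> 1
  row 31 [11111]: clauses=FTTTT -> 0
Full result column, 8 rows per line (x1,x2 fixed per line; x3,x4,x5 runs 000..111 left to right):
  rows 0-7 [x1,x2=00]: 00000000  (ones: 0)
  rows 8-15 [x1,x2=01]: 00100010  (ones: 2)
  rows 16-23 [x1,x2=10]: 00000000  (ones: 0)
  rows 24-31 [x1,x2=11]: 00100010  (ones: 2)
Satisfying assignments = 0+2+0+2 = 4

4


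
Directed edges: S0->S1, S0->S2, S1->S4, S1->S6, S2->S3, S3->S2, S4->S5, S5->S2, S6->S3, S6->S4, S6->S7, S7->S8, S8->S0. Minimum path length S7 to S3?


BFS layer-by-layer from S7:
  dist 0: {S7}
  dist 1: {S8}
  dist 2: {S0}
  dist 3: {S1, S2}
  dist 4: {S3, S4, S6}
  -> S3 reached at distance 4
Shortest path length = 4

4


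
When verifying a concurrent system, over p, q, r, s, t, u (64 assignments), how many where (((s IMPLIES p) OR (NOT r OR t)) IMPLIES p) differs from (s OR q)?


F1 = (((s IMPLIES p) OR (NOT r OR t)) IMPLIES p)
F2 = (s OR q)
Evaluate both on each of 64 rows (bits = p,q,r,s,t,u):
  row 0 [000000]: F1=0 F2=0 -> 0
  row 1 [000001]: F1=0 F2=0 -> 0
  row 2 [000010]: F1=0 F2=0 -> 0
  row 3 [000011]: F1=0 F2=0 -> 0
  row 4 [000100]: F1=0 F2=1 (differ) -> 1
  (every remaining row is evaluated the same way; all 64 results are listed next)
Full result column, 8 rows per line (p,q,r fixed per line; s,t,u runs 000..111 left to right):
  rows 0-7 [p,q,r=000]: 00001111  (ones: 4)
  rows 8-15 [p,q,r=001]: 00000011  (ones: 2)
  rows 16-23 [p,q,r=010]: 11111111  (ones: 8)
  rows 24-31 [p,q,r=011]: 11110011  (ones: 6)
  rows 32-39 [p,q,r=100]: 11110000  (ones: 4)
  rows 40-47 [p,q,r=101]: 11110000  (ones: 4)
  rows 48-55 [p,q,r=110]: 00000000  (ones: 0)
  rows 56-63 [p,q,r=111]: 00000000  (ones: 0)
Disagreements = 4+2+8+6+4+4+0+0 = 28

28


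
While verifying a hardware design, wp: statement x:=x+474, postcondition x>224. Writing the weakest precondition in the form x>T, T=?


Formula: wp(x:=E, P) = P[E/x] (substitute E for x in postcondition)
Step 1: Postcondition: x>224
Step 2: Substitute x+474 for x: x+474>224
Step 3: Solve for x: x > 224-474 = -250

-250


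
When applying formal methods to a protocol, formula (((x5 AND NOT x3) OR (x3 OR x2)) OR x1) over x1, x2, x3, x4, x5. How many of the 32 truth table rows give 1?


Formula: (((x5 AND NOT x3) OR (x3 OR x2)) OR x1) over 5 vars (32 rows)
Evaluate each row (x1, x2, x3, x4, x5 as bits, MSB first):
  row 0 [00000]: (((0 AND NOT 0) OR (0 OR 0)) OR 0) -> 0
  row 1 [00001]: (((1 AND NOT 0) OR (0 OR 0)) OR 0) -> 1
  row 2 [00010]: (((0 AND NOT 0) OR (0 OR 0)) OR 0) -> 0
  row 3 [00011]: (((1 AND NOT 0) OR (0 OR 0)) OR 0) -> 1
  row 4 [00100]: (((0 AND NOT 1) OR (1 OR 0)) OR 0) -> 1
  row 5 [00101]: (((1 AND NOT 1) OR (1 OR 0)) OR 0) -> 1
  row 6 [00110]: (((0 AND NOT 1) OR (1 OR 0)) OR 0) -> 1
  row 7 [00111]: (((1 AND NOT 1) OR (1 OR 0)) OR 0) -> 1
  row 8 [01000]: (((0 AND NOT 0) OR (0 OR 1)) OR 0) -> 1
  row 9 [01001]: (((1 AND NOT 0) OR (0 OR 1)) OR 0) -> 1
  row 10 [01010]: (((0 AND NOT 0) OR (0 OR 1)) OR 0) -> 1
  row 11 [01011]: (((1 AND NOT 0) OR (0 OR 1)) OR 0) -> 1
  row 12 [01100]: (((0 AND NOT 1) OR (1 OR 1)) OR 0) -> 1
  row 13 [01101]: (((1 AND NOT 1) OR (1 OR 1)) OR 0) -> 1
  row 14 [01110]: (((0 AND NOT 1) OR (1 OR 1)) OR 0) -> 1
  row 15 [01111]: (((1 AND NOT 1) OR (1 OR 1)) OR 0) -> 1
  row 16 [10000]: (((0 AND NOT 0) OR (0 OR 0)) OR 1) -> 1
  row 17 [10001]: (((1 AND NOT 0) OR (0 OR 0)) OR 1) -> 1
  row 18 [10010]: (((0 AND NOT 0) OR (0 OR 0)) OR 1) -> 1
  row 19 [10011]: (((1 AND NOT 0) OR (0 OR 0)) OR 1) -> 1
  row 20 [10100]: (((0 AND NOT 1) OR (1 OR 0)) OR 1) -> 1
  row 21 [10101]: (((1 AND NOT 1) OR (1 OR 0)) OR 1) -> 1
  row 22 [10110]: (((0 AND NOT 1) OR (1 OR 0)) OR 1) -> 1
  row 23 [10111]: (((1 AND NOT 1) OR (1 OR 0)) OR 1) -> 1
  row 24 [11000]: (((0 AND NOT 0) OR (0 OR 1)) OR 1) -> 1
  row 25 [11001]: (((1 AND NOT 0) OR (0 OR 1)) OR 1) -> 1
  row 26 [11010]: (((0 AND NOT 0) OR (0 OR 1)) OR 1) -> 1
  row 27 [11011]: (((1 AND NOT 0) OR (0 OR 1)) OR 1) -> 1
  row 28 [11100]: (((0 AND NOT 1) OR (1 OR 1)) OR 1) -> 1
  row 29 [11101]: (((1 AND NOT 1) OR (1 OR 1)) OR 1) -> 1
  row 30 [11110]: (((0 AND NOT 1) OR (1 OR 1)) OR 1) -> 1
  row 31 [11111]: (((1 AND NOT 1) OR (1 OR 1)) OR 1) -> 1
Full result column, 8 rows per line (x1,x2 fixed per line; x3,x4,x5 runs 000..111 left to right):
  rows 0-7 [x1,x2=00]: 01011111  (ones: 6)
  rows 8-15 [x1,x2=01]: 11111111  (ones: 8)
  rows 16-23 [x1,x2=10]: 11111111  (ones: 8)
  rows 24-31 [x1,x2=11]: 11111111  (ones: 8)
Count of 1-rows = 6+8+8+8 = 30

30


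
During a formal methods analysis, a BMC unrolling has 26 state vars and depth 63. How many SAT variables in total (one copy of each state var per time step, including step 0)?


BMC unrolls to depth k, creating one copy of each state var for steps 0..k.
Step count = 63 + 1 = 64 (steps 0 through 63)
Vars per step = 26
Total = 26 * 64 = 1664

1664


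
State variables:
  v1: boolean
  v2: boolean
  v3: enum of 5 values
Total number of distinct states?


State space = product of domain sizes of all variables.
Domain sizes:
  v1 (boolean): 2
  v2 (boolean): 2
  v3 (enum of 5 values): 5
Product = 2 * 2 * 5 = 20

20


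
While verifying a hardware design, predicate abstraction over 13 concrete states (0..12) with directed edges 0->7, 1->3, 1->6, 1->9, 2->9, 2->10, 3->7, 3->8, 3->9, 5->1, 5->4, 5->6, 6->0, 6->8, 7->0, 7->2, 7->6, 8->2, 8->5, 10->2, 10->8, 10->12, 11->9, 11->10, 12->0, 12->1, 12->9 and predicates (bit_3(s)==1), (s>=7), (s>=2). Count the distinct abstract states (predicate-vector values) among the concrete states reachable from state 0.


BFS from 0:
Concrete reachable: {0, 1, 2, 3, 4, 5, 6, 7, 8, 9, 10, 12}
Abstract via predicates (bit_3(s)==1), (s>=7), (s>=2):
  (0,0,0) <- {0, 1}
  (0,0,1) <- {2, 3, 4, 5, 6}
  (0,1,1) <- {7}
  (1,1,1) <- {8, 9, 10, 12}
Distinct abstract states = 4

4


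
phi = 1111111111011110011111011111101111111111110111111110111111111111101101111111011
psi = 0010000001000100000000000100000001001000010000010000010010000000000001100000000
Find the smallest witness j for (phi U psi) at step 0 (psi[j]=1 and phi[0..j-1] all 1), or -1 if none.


(phi U psi) at 0: need smallest j with psi[j]=1 and phi[i]=1 for all i in [0,j).
Scan from step 0:
  step 0: phi=1, psi=0 -> continue
  step 1: phi=1, psi=0 -> continue
  step 2: psi=1 and phi held for [0,2) -> witness found
Witness step = 2

2


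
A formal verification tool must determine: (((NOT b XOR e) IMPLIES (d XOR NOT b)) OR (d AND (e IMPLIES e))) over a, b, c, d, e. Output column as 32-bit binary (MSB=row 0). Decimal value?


Formula: (((NOT b XOR e) IMPLIES (d XOR NOT b)) OR (d AND (e IMPLIES e))) over a, b, c, d, e (32 rows)
Evaluate each row (bits = a,b,c,d,e, MSB first):
  row 0 [00000]: (((NOT 0 XOR 0) IMPLIES (0 XOR NOT 0)) OR (0 AND (0 IMPLIES 0))) -> 1
  row 1 [00001]: (((NOT 0 XOR 1) IMPLIES (0 XOR NOT 0)) OR (0 AND (1 IMPLIES 1))) -> 1
  row 2 [00010]: (((NOT 0 XOR 0) IMPLIES (1 XOR NOT 0)) OR (1 AND (0 IMPLIES 0))) -> 1
  row 3 [00011]: (((NOT 0 XOR 1) IMPLIES (1 XOR NOT 0)) OR (1 AND (1 IMPLIES 1))) -> 1
  row 4 [00100]: (((NOT 0 XOR 0) IMPLIES (0 XOR NOT 0)) OR (0 AND (0 IMPLIES 0))) -> 1
  row 5 [00101]: (((NOT 0 XOR 1) IMPLIES (0 XOR NOT 0)) OR (0 AND (1 IMPLIES 1))) -> 1
  row 6 [00110]: (((NOT 0 XOR 0) IMPLIES (1 XOR NOT 0)) OR (1 AND (0 IMPLIES 0))) -> 1
  row 7 [00111]: (((NOT 0 XOR 1) IMPLIES (1 XOR NOT 0)) OR (1 AND (1 IMPLIES 1))) -> 1
  row 8 [01000]: (((NOT 1 XOR 0) IMPLIES (0 XOR NOT 1)) OR (0 AND (0 IMPLIES 0))) -> 1
  row 9 [01001]: (((NOT 1 XOR 1) IMPLIES (0 XOR NOT 1)) OR (0 AND (1 IMPLIES 1))) -> 0
  row 10 [01010]: (((NOT 1 XOR 0) IMPLIES (1 XOR NOT 1)) OR (1 AND (0 IMPLIES 0))) -> 1
  row 11 [01011]: (((NOT 1 XOR 1) IMPLIES (1 XOR NOT 1)) OR (1 AND (1 IMPLIES 1))) -> 1
  row 12 [01100]: (((NOT 1 XOR 0) IMPLIES (0 XOR NOT 1)) OR (0 AND (0 IMPLIES 0))) -> 1
  row 13 [01101]: (((NOT 1 XOR 1) IMPLIES (0 XOR NOT 1)) OR (0 AND (1 IMPLIES 1))) -> 0
  row 14 [01110]: (((NOT 1 XOR 0) IMPLIES (1 XOR NOT 1)) OR (1 AND (0 IMPLIES 0))) -> 1
  row 15 [01111]: (((NOT 1 XOR 1) IMPLIES (1 XOR NOT 1)) OR (1 AND (1 IMPLIES 1))) -> 1
  row 16 [10000]: (((NOT 0 XOR 0) IMPLIES (0 XOR NOT 0)) OR (0 AND (0 IMPLIES 0))) -> 1
  row 17 [10001]: (((NOT 0 XOR 1) IMPLIES (0 XOR NOT 0)) OR (0 AND (1 IMPLIES 1))) -> 1
  row 18 [10010]: (((NOT 0 XOR 0) IMPLIES (1 XOR NOT 0)) OR (1 AND (0 IMPLIES 0))) -> 1
  row 19 [10011]: (((NOT 0 XOR 1) IMPLIES (1 XOR NOT 0)) OR (1 AND (1 IMPLIES 1))) -> 1
  row 20 [10100]: (((NOT 0 XOR 0) IMPLIES (0 XOR NOT 0)) OR (0 AND (0 IMPLIES 0))) -> 1
  row 21 [10101]: (((NOT 0 XOR 1) IMPLIES (0 XOR NOT 0)) OR (0 AND (1 IMPLIES 1))) -> 1
  row 22 [10110]: (((NOT 0 XOR 0) IMPLIES (1 XOR NOT 0)) OR (1 AND (0 IMPLIES 0))) -> 1
  row 23 [10111]: (((NOT 0 XOR 1) IMPLIES (1 XOR NOT 0)) OR (1 AND (1 IMPLIES 1))) -> 1
  row 24 [11000]: (((NOT 1 XOR 0) IMPLIES (0 XOR NOT 1)) OR (0 AND (0 IMPLIES 0))) -> 1
  row 25 [11001]: (((NOT 1 XOR 1) IMPLIES (0 XOR NOT 1)) OR (0 AND (1 IMPLIES 1))) -> 0
  row 26 [11010]: (((NOT 1 XOR 0) IMPLIES (1 XOR NOT 1)) OR (1 AND (0 IMPLIES 0))) -> 1
  row 27 [11011]: (((NOT 1 XOR 1) IMPLIES (1 XOR NOT 1)) OR (1 AND (1 IMPLIES 1))) -> 1
  row 28 [11100]: (((NOT 1 XOR 0) IMPLIES (0 XOR NOT 1)) OR (0 AND (0 IMPLIES 0))) -> 1
  row 29 [11101]: (((NOT 1 XOR 1) IMPLIES (0 XOR NOT 1)) OR (0 AND (1 IMPLIES 1))) -> 0
  row 30 [11110]: (((NOT 1 XOR 0) IMPLIES (1 XOR NOT 1)) OR (1 AND (0 IMPLIES 0))) -> 1
  row 31 [11111]: (((NOT 1 XOR 1) IMPLIES (1 XOR NOT 1)) OR (1 AND (1 IMPLIES 1))) -> 1
Full result column, 4 rows per line (a,b,c fixed per line; d,e runs 00..11 left to right):
  rows 0-3 [a,b,c=000]: 1111  = hex F
  rows 4-7 [a,b,c=001]: 1111  = hex F
  rows 8-11 [a,b,c=010]: 1011  = hex B
  rows 12-15 [a,b,c=011]: 1011  = hex B
  rows 16-19 [a,b,c=100]: 1111  = hex F
  rows 20-23 [a,b,c=101]: 1111  = hex F
  rows 24-27 [a,b,c=110]: 1011  = hex B
  rows 28-31 [a,b,c=111]: 1011  = hex B
Output column (row 0 .. row 31) = 11111111101110111111111110111011
Output column grouped in 4s = 1111 1111 1011 1011 1111 1111 1011 1011 = 0xFFBBFFBB
Convert to decimal digit by digit (value = value*16 + digit):
  F -> 15
  15*16 + 15 (F) = 255
  255*16 + 11 (B) = 4091
  4091*16 + 11 (B) = 65467
  65467*16 + 15 (F) = 1047487
  1047487*16 + 15 (F) = 16759807
  16759807*16 + 11 (B) = 268156923
  268156923*16 + 11 (B) = 4290510779
Decimal = 4290510779

4290510779
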